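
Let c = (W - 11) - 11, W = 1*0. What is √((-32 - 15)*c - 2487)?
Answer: I*√1453 ≈ 38.118*I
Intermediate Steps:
W = 0
c = -22 (c = (0 - 11) - 11 = -11 - 11 = -22)
√((-32 - 15)*c - 2487) = √((-32 - 15)*(-22) - 2487) = √(-47*(-22) - 2487) = √(1034 - 2487) = √(-1453) = I*√1453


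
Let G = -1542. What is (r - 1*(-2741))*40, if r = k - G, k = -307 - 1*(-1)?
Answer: 159080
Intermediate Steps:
k = -306 (k = -307 + 1 = -306)
r = 1236 (r = -306 - 1*(-1542) = -306 + 1542 = 1236)
(r - 1*(-2741))*40 = (1236 - 1*(-2741))*40 = (1236 + 2741)*40 = 3977*40 = 159080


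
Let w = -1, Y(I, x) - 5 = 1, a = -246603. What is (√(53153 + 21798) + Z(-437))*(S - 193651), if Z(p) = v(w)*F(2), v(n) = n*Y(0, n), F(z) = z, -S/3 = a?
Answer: -6553896 + 546158*√74951 ≈ 1.4297e+8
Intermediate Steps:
Y(I, x) = 6 (Y(I, x) = 5 + 1 = 6)
S = 739809 (S = -3*(-246603) = 739809)
v(n) = 6*n (v(n) = n*6 = 6*n)
Z(p) = -12 (Z(p) = (6*(-1))*2 = -6*2 = -12)
(√(53153 + 21798) + Z(-437))*(S - 193651) = (√(53153 + 21798) - 12)*(739809 - 193651) = (√74951 - 12)*546158 = (-12 + √74951)*546158 = -6553896 + 546158*√74951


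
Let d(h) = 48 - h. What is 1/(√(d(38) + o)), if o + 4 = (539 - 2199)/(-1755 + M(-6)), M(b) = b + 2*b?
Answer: 3*√2422706/12298 ≈ 0.37970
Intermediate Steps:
M(b) = 3*b
o = -5432/1773 (o = -4 + (539 - 2199)/(-1755 + 3*(-6)) = -4 - 1660/(-1755 - 18) = -4 - 1660/(-1773) = -4 - 1660*(-1/1773) = -4 + 1660/1773 = -5432/1773 ≈ -3.0637)
1/(√(d(38) + o)) = 1/(√((48 - 1*38) - 5432/1773)) = 1/(√((48 - 38) - 5432/1773)) = 1/(√(10 - 5432/1773)) = 1/(√(12298/1773)) = 1/(√2422706/591) = 3*√2422706/12298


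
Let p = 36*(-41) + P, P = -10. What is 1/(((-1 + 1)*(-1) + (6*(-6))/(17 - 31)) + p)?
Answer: -7/10384 ≈ -0.00067411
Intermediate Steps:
p = -1486 (p = 36*(-41) - 10 = -1476 - 10 = -1486)
1/(((-1 + 1)*(-1) + (6*(-6))/(17 - 31)) + p) = 1/(((-1 + 1)*(-1) + (6*(-6))/(17 - 31)) - 1486) = 1/((0*(-1) - 36/(-14)) - 1486) = 1/((0 - 36*(-1/14)) - 1486) = 1/((0 + 18/7) - 1486) = 1/(18/7 - 1486) = 1/(-10384/7) = -7/10384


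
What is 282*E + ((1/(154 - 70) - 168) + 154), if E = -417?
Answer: -9879071/84 ≈ -1.1761e+5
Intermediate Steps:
282*E + ((1/(154 - 70) - 168) + 154) = 282*(-417) + ((1/(154 - 70) - 168) + 154) = -117594 + ((1/84 - 168) + 154) = -117594 + (-14111/84 + 154) = -117594 - 1175/84 = -9879071/84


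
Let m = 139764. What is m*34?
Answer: 4751976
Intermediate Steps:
m*34 = 139764*34 = 4751976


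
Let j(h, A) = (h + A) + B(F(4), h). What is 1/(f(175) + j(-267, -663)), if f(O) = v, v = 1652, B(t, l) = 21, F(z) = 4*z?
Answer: 1/743 ≈ 0.0013459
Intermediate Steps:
j(h, A) = 21 + A + h (j(h, A) = (h + A) + 21 = (A + h) + 21 = 21 + A + h)
f(O) = 1652
1/(f(175) + j(-267, -663)) = 1/(1652 + (21 - 663 - 267)) = 1/(1652 - 909) = 1/743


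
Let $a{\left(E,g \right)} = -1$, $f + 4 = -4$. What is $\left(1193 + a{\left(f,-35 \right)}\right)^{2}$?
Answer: $1420864$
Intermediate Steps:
$f = -8$ ($f = -4 - 4 = -8$)
$\left(1193 + a{\left(f,-35 \right)}\right)^{2} = \left(1193 - 1\right)^{2} = 1192^{2} = 1420864$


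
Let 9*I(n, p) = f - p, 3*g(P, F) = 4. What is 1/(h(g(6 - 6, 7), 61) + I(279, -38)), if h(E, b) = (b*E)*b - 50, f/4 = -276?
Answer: 9/43136 ≈ 0.00020864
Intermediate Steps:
f = -1104 (f = 4*(-276) = -1104)
g(P, F) = 4/3 (g(P, F) = (1/3)*4 = 4/3)
h(E, b) = -50 + E*b**2 (h(E, b) = (E*b)*b - 50 = E*b**2 - 50 = -50 + E*b**2)
I(n, p) = -368/3 - p/9 (I(n, p) = (-1104 - p)/9 = -368/3 - p/9)
1/(h(g(6 - 6, 7), 61) + I(279, -38)) = 1/((-50 + (4/3)*61**2) + (-368/3 - 1/9*(-38))) = 1/((-50 + (4/3)*3721) + (-368/3 + 38/9)) = 1/((-50 + 14884/3) - 1066/9) = 1/(14734/3 - 1066/9) = 1/(43136/9) = 9/43136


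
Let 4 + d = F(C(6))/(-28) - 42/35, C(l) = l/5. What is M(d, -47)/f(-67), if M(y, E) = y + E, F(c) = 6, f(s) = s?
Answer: 3669/4690 ≈ 0.78230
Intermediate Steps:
C(l) = l/5 (C(l) = l*(⅕) = l/5)
d = -379/70 (d = -4 + (6/(-28) - 42/35) = -4 + (6*(-1/28) - 42*1/35) = -4 + (-3/14 - 6/5) = -4 - 99/70 = -379/70 ≈ -5.4143)
M(y, E) = E + y
M(d, -47)/f(-67) = (-47 - 379/70)/(-67) = -3669/70*(-1/67) = 3669/4690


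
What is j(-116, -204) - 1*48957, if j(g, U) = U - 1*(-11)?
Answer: -49150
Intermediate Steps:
j(g, U) = 11 + U (j(g, U) = U + 11 = 11 + U)
j(-116, -204) - 1*48957 = (11 - 204) - 1*48957 = -193 - 48957 = -49150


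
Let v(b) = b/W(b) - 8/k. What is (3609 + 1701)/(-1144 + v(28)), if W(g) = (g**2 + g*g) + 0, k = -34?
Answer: -561680/120983 ≈ -4.6426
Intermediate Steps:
W(g) = 2*g**2 (W(g) = (g**2 + g**2) + 0 = 2*g**2 + 0 = 2*g**2)
v(b) = 4/17 + 1/(2*b) (v(b) = b/((2*b**2)) - 8/(-34) = b*(1/(2*b**2)) - 8*(-1/34) = 1/(2*b) + 4/17 = 4/17 + 1/(2*b))
(3609 + 1701)/(-1144 + v(28)) = (3609 + 1701)/(-1144 + (1/34)*(17 + 8*28)/28) = 5310/(-1144 + (1/34)*(1/28)*(17 + 224)) = 5310/(-1144 + (1/34)*(1/28)*241) = 5310/(-1144 + 241/952) = 5310/(-1088847/952) = 5310*(-952/1088847) = -561680/120983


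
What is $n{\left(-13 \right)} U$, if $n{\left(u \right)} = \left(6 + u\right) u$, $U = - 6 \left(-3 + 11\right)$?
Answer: $-4368$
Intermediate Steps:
$U = -48$ ($U = \left(-6\right) 8 = -48$)
$n{\left(u \right)} = u \left(6 + u\right)$
$n{\left(-13 \right)} U = - 13 \left(6 - 13\right) \left(-48\right) = \left(-13\right) \left(-7\right) \left(-48\right) = 91 \left(-48\right) = -4368$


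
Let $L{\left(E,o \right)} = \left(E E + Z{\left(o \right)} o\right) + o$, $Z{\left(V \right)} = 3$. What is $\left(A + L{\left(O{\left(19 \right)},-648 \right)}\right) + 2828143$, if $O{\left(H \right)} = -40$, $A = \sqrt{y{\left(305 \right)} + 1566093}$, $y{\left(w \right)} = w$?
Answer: $2827151 + \sqrt{1566398} \approx 2.8284 \cdot 10^{6}$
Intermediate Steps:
$A = \sqrt{1566398}$ ($A = \sqrt{305 + 1566093} = \sqrt{1566398} \approx 1251.6$)
$L{\left(E,o \right)} = E^{2} + 4 o$ ($L{\left(E,o \right)} = \left(E E + 3 o\right) + o = \left(E^{2} + 3 o\right) + o = E^{2} + 4 o$)
$\left(A + L{\left(O{\left(19 \right)},-648 \right)}\right) + 2828143 = \left(\sqrt{1566398} + \left(\left(-40\right)^{2} + 4 \left(-648\right)\right)\right) + 2828143 = \left(\sqrt{1566398} + \left(1600 - 2592\right)\right) + 2828143 = \left(\sqrt{1566398} - 992\right) + 2828143 = \left(-992 + \sqrt{1566398}\right) + 2828143 = 2827151 + \sqrt{1566398}$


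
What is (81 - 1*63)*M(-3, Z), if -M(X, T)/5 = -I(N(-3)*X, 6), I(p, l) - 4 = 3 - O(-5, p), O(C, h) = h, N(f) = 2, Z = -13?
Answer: 1170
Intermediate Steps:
I(p, l) = 7 - p (I(p, l) = 4 + (3 - p) = 7 - p)
M(X, T) = 35 - 10*X (M(X, T) = -(-5)*(7 - 2*X) = -5*(-7 + 2*X) = 35 - 10*X)
(81 - 1*63)*M(-3, Z) = (81 - 1*63)*(35 - 10*(-3)) = (81 - 63)*(35 + 30) = 18*65 = 1170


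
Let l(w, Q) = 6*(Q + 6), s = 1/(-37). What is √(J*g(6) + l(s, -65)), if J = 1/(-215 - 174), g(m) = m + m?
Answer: 3*I*√5952478/389 ≈ 18.816*I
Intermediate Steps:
g(m) = 2*m
s = -1/37 ≈ -0.027027
l(w, Q) = 36 + 6*Q (l(w, Q) = 6*(6 + Q) = 36 + 6*Q)
J = -1/389 (J = 1/(-389) = -1/389 ≈ -0.0025707)
√(J*g(6) + l(s, -65)) = √(-2*6/389 + (36 + 6*(-65))) = √(-1/389*12 + (36 - 390)) = √(-12/389 - 354) = √(-137718/389) = 3*I*√5952478/389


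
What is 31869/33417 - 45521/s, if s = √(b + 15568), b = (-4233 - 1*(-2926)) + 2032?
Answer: 3541/3713 - 45521*√16293/16293 ≈ -355.67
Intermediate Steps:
b = 725 (b = (-4233 + 2926) + 2032 = -1307 + 2032 = 725)
s = √16293 (s = √(725 + 15568) = √16293 ≈ 127.64)
31869/33417 - 45521/s = 31869/33417 - 45521*√16293/16293 = 31869*(1/33417) - 45521*√16293/16293 = 3541/3713 - 45521*√16293/16293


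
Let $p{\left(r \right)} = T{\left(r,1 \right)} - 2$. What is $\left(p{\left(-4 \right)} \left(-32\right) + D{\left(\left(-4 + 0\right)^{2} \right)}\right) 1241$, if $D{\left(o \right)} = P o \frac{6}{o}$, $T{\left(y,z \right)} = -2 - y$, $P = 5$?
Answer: $37230$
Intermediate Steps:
$p{\left(r \right)} = -4 - r$ ($p{\left(r \right)} = \left(-2 - r\right) - 2 = -4 - r$)
$D{\left(o \right)} = 30$ ($D{\left(o \right)} = 5 o \frac{6}{o} = 30$)
$\left(p{\left(-4 \right)} \left(-32\right) + D{\left(\left(-4 + 0\right)^{2} \right)}\right) 1241 = \left(\left(-4 - -4\right) \left(-32\right) + 30\right) 1241 = \left(\left(-4 + 4\right) \left(-32\right) + 30\right) 1241 = \left(0 \left(-32\right) + 30\right) 1241 = \left(0 + 30\right) 1241 = 30 \cdot 1241 = 37230$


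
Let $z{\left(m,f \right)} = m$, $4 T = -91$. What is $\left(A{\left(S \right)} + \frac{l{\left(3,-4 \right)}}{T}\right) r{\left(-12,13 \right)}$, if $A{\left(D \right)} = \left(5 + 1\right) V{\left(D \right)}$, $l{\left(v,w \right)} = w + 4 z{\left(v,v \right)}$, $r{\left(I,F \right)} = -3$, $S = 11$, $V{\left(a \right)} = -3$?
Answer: $\frac{5010}{91} \approx 55.055$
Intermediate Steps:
$T = - \frac{91}{4}$ ($T = \frac{1}{4} \left(-91\right) = - \frac{91}{4} \approx -22.75$)
$l{\left(v,w \right)} = w + 4 v$
$A{\left(D \right)} = -18$ ($A{\left(D \right)} = \left(5 + 1\right) \left(-3\right) = 6 \left(-3\right) = -18$)
$\left(A{\left(S \right)} + \frac{l{\left(3,-4 \right)}}{T}\right) r{\left(-12,13 \right)} = \left(-18 + \frac{-4 + 4 \cdot 3}{- \frac{91}{4}}\right) \left(-3\right) = \left(-18 + \left(-4 + 12\right) \left(- \frac{4}{91}\right)\right) \left(-3\right) = \left(-18 + 8 \left(- \frac{4}{91}\right)\right) \left(-3\right) = \left(-18 - \frac{32}{91}\right) \left(-3\right) = \left(- \frac{1670}{91}\right) \left(-3\right) = \frac{5010}{91}$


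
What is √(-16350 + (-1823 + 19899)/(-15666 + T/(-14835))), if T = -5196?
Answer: 8*I*√383299150267136885/38733319 ≈ 127.87*I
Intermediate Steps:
√(-16350 + (-1823 + 19899)/(-15666 + T/(-14835))) = √(-16350 + (-1823 + 19899)/(-15666 - 5196/(-14835))) = √(-16350 + 18076/(-15666 - 5196*(-1/14835))) = √(-16350 + 18076/(-15666 + 1732/4945)) = √(-16350 + 18076/(-77466638/4945)) = √(-16350 + 18076*(-4945/77466638)) = √(-16350 - 44692910/38733319) = √(-633334458560/38733319) = 8*I*√383299150267136885/38733319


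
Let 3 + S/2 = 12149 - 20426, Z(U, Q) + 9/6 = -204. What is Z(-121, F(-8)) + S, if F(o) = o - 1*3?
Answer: -33531/2 ≈ -16766.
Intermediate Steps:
F(o) = -3 + o (F(o) = o - 3 = -3 + o)
Z(U, Q) = -411/2 (Z(U, Q) = -3/2 - 204 = -411/2)
S = -16560 (S = -6 + 2*(12149 - 20426) = -6 + 2*(-8277) = -6 - 16554 = -16560)
Z(-121, F(-8)) + S = -411/2 - 16560 = -33531/2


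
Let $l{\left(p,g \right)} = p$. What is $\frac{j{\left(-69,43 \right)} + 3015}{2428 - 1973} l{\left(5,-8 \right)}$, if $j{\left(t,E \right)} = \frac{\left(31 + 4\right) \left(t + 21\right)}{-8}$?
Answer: $\frac{3225}{91} \approx 35.44$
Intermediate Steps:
$j{\left(t,E \right)} = - \frac{735}{8} - \frac{35 t}{8}$ ($j{\left(t,E \right)} = 35 \left(21 + t\right) \left(- \frac{1}{8}\right) = \left(735 + 35 t\right) \left(- \frac{1}{8}\right) = - \frac{735}{8} - \frac{35 t}{8}$)
$\frac{j{\left(-69,43 \right)} + 3015}{2428 - 1973} l{\left(5,-8 \right)} = \frac{\left(- \frac{735}{8} - - \frac{2415}{8}\right) + 3015}{2428 - 1973} \cdot 5 = \frac{\left(- \frac{735}{8} + \frac{2415}{8}\right) + 3015}{455} \cdot 5 = \left(210 + 3015\right) \frac{1}{455} \cdot 5 = 3225 \cdot \frac{1}{455} \cdot 5 = \frac{645}{91} \cdot 5 = \frac{3225}{91}$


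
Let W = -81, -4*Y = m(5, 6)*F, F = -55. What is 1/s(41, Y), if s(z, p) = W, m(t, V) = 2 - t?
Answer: -1/81 ≈ -0.012346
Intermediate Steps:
Y = -165/4 (Y = -(2 - 1*5)*(-55)/4 = -(2 - 5)*(-55)/4 = -(-3)*(-55)/4 = -¼*165 = -165/4 ≈ -41.250)
s(z, p) = -81
1/s(41, Y) = 1/(-81) = -1/81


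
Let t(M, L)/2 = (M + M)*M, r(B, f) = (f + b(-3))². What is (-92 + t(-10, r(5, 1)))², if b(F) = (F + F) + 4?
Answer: 94864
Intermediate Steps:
b(F) = 4 + 2*F (b(F) = 2*F + 4 = 4 + 2*F)
r(B, f) = (-2 + f)² (r(B, f) = (f + (4 + 2*(-3)))² = (f + (4 - 6))² = (f - 2)² = (-2 + f)²)
t(M, L) = 4*M² (t(M, L) = 2*((M + M)*M) = 2*((2*M)*M) = 2*(2*M²) = 4*M²)
(-92 + t(-10, r(5, 1)))² = (-92 + 4*(-10)²)² = (-92 + 4*100)² = (-92 + 400)² = 308² = 94864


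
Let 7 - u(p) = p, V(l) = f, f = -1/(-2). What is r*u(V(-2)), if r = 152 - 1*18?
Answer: 871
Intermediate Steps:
f = ½ (f = -1*(-½) = ½ ≈ 0.50000)
V(l) = ½
u(p) = 7 - p
r = 134 (r = 152 - 18 = 134)
r*u(V(-2)) = 134*(7 - 1*½) = 134*(7 - ½) = 134*(13/2) = 871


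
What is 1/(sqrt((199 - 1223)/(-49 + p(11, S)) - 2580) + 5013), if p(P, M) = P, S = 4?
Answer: 95247/477521719 - 2*I*sqrt(230413)/477521719 ≈ 0.00019946 - 2.0104e-6*I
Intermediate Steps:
1/(sqrt((199 - 1223)/(-49 + p(11, S)) - 2580) + 5013) = 1/(sqrt((199 - 1223)/(-49 + 11) - 2580) + 5013) = 1/(sqrt(-1024/(-38) - 2580) + 5013) = 1/(sqrt(-1024*(-1/38) - 2580) + 5013) = 1/(sqrt(512/19 - 2580) + 5013) = 1/(sqrt(-48508/19) + 5013) = 1/(2*I*sqrt(230413)/19 + 5013) = 1/(5013 + 2*I*sqrt(230413)/19)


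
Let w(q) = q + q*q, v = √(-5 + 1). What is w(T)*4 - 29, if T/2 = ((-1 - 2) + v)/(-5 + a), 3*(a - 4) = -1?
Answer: 34 - 120*I ≈ 34.0 - 120.0*I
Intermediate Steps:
a = 11/3 (a = 4 + (⅓)*(-1) = 4 - ⅓ = 11/3 ≈ 3.6667)
v = 2*I (v = √(-4) = 2*I ≈ 2.0*I)
T = 9/2 - 3*I (T = 2*(((-1 - 2) + 2*I)/(-5 + 11/3)) = 2*((-3 + 2*I)/(-4/3)) = 2*((-3 + 2*I)*(-¾)) = 2*(9/4 - 3*I/2) = 9/2 - 3*I ≈ 4.5 - 3.0*I)
w(q) = q + q²
w(T)*4 - 29 = ((9/2 - 3*I)*(1 + (9/2 - 3*I)))*4 - 29 = ((9/2 - 3*I)*(11/2 - 3*I))*4 - 29 = 4*(9/2 - 3*I)*(11/2 - 3*I) - 29 = -29 + 4*(9/2 - 3*I)*(11/2 - 3*I)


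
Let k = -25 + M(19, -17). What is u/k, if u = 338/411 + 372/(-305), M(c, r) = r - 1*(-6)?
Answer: 24901/2256390 ≈ 0.011036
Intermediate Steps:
M(c, r) = 6 + r (M(c, r) = r + 6 = 6 + r)
u = -49802/125355 (u = 338*(1/411) + 372*(-1/305) = 338/411 - 372/305 = -49802/125355 ≈ -0.39729)
k = -36 (k = -25 + (6 - 17) = -25 - 11 = -36)
u/k = -49802/125355/(-36) = -49802/125355*(-1/36) = 24901/2256390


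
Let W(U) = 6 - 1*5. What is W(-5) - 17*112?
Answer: -1903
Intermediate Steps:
W(U) = 1 (W(U) = 6 - 5 = 1)
W(-5) - 17*112 = 1 - 17*112 = 1 - 1904 = -1903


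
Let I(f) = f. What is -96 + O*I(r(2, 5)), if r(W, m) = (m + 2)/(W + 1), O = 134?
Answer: 650/3 ≈ 216.67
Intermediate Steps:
r(W, m) = (2 + m)/(1 + W)
-96 + O*I(r(2, 5)) = -96 + 134*((2 + 5)/(1 + 2)) = -96 + 134*(7/3) = -96 + 938/3 = 650/3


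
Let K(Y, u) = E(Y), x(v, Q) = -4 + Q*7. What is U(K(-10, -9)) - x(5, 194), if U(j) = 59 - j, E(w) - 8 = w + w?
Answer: -1283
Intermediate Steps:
x(v, Q) = -4 + 7*Q
E(w) = 8 + 2*w (E(w) = 8 + (w + w) = 8 + 2*w)
K(Y, u) = 8 + 2*Y
U(K(-10, -9)) - x(5, 194) = (59 - (8 + 2*(-10))) - (-4 + 7*194) = (59 - (8 - 20)) - (-4 + 1358) = (59 - 1*(-12)) - 1*1354 = (59 + 12) - 1354 = 71 - 1354 = -1283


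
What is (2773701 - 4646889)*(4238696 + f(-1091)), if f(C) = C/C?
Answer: -7939876356036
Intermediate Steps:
f(C) = 1
(2773701 - 4646889)*(4238696 + f(-1091)) = (2773701 - 4646889)*(4238696 + 1) = -1873188*4238697 = -7939876356036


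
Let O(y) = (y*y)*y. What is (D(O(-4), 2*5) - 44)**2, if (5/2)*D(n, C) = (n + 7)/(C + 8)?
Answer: 461041/225 ≈ 2049.1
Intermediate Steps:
O(y) = y**3 (O(y) = y**2*y = y**3)
D(n, C) = 2*(7 + n)/(5*(8 + C)) (D(n, C) = 2*((n + 7)/(C + 8))/5 = 2*((7 + n)/(8 + C))/5 = 2*(7 + n)/(5*(8 + C)))
(D(O(-4), 2*5) - 44)**2 = (2*(7 + (-4)**3)/(5*(8 + 2*5)) - 44)**2 = (2*(7 - 64)/(5*(8 + 10)) - 44)**2 = ((2/5)*(-57)/18 - 44)**2 = ((2/5)*(1/18)*(-57) - 44)**2 = (-19/15 - 44)**2 = (-679/15)**2 = 461041/225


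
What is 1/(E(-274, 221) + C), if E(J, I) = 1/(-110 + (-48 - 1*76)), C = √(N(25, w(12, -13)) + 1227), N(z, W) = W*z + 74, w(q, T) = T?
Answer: 234/53441855 + 219024*√61/53441855 ≈ 0.032014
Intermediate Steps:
N(z, W) = 74 + W*z
C = 4*√61 (C = √((74 - 13*25) + 1227) = √((74 - 325) + 1227) = √(-251 + 1227) = √976 = 4*√61 ≈ 31.241)
E(J, I) = -1/234 (E(J, I) = 1/(-110 + (-48 - 76)) = 1/(-110 - 124) = 1/(-234) = -1/234)
1/(E(-274, 221) + C) = 1/(-1/234 + 4*√61)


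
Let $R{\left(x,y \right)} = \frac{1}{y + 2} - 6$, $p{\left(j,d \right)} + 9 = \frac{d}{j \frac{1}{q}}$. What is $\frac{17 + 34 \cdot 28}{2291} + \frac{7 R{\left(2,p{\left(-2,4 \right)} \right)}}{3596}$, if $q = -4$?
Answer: $\frac{117391}{284084} \approx 0.41323$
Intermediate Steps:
$p{\left(j,d \right)} = -9 - \frac{4 d}{j}$ ($p{\left(j,d \right)} = -9 + \frac{d}{j \frac{1}{-4}} = -9 + \frac{d}{j \left(- \frac{1}{4}\right)} = -9 + \frac{d}{\left(- \frac{1}{4}\right) j} = -9 + d \left(- \frac{4}{j}\right) = -9 - \frac{4 d}{j}$)
$R{\left(x,y \right)} = -6 + \frac{1}{2 + y}$ ($R{\left(x,y \right)} = \frac{1}{2 + y} - 6 = -6 + \frac{1}{2 + y}$)
$\frac{17 + 34 \cdot 28}{2291} + \frac{7 R{\left(2,p{\left(-2,4 \right)} \right)}}{3596} = \frac{17 + 34 \cdot 28}{2291} + \frac{7 \frac{-11 - 6 \left(-9 - \frac{16}{-2}\right)}{2 - \left(9 + \frac{16}{-2}\right)}}{3596} = \left(17 + 952\right) \frac{1}{2291} + 7 \frac{-11 - 6 \left(-9 - 16 \left(- \frac{1}{2}\right)\right)}{2 - \left(9 + 16 \left(- \frac{1}{2}\right)\right)} \frac{1}{3596} = 969 \cdot \frac{1}{2291} + 7 \frac{-11 - 6 \left(-9 + 8\right)}{2 + \left(-9 + 8\right)} \frac{1}{3596} = \frac{969}{2291} + 7 \frac{-11 - -6}{2 - 1} \cdot \frac{1}{3596} = \frac{969}{2291} + 7 \frac{-11 + 6}{1} \cdot \frac{1}{3596} = \frac{969}{2291} + 7 \cdot 1 \left(-5\right) \frac{1}{3596} = \frac{969}{2291} + 7 \left(-5\right) \frac{1}{3596} = \frac{969}{2291} - \frac{35}{3596} = \frac{117391}{284084}$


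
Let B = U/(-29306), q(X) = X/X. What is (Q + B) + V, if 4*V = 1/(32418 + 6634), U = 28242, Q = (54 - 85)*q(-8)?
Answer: -73162189059/2288915824 ≈ -31.964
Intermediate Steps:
q(X) = 1
Q = -31 (Q = (54 - 85)*1 = -31*1 = -31)
B = -14121/14653 (B = 28242/(-29306) = 28242*(-1/29306) = -14121/14653 ≈ -0.96369)
V = 1/156208 (V = 1/(4*(32418 + 6634)) = (1/4)/39052 = (1/4)*(1/39052) = 1/156208 ≈ 6.4017e-6)
(Q + B) + V = (-31 - 14121/14653) + 1/156208 = -468364/14653 + 1/156208 = -73162189059/2288915824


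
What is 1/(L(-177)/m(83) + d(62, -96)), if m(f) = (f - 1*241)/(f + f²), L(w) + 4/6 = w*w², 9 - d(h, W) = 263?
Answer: 79/19330664496 ≈ 4.0868e-9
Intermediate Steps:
d(h, W) = -254 (d(h, W) = 9 - 1*263 = 9 - 263 = -254)
L(w) = -⅔ + w³ (L(w) = -⅔ + w*w² = -⅔ + w³)
m(f) = (-241 + f)/(f + f²) (m(f) = (f - 241)/(f + f²) = (-241 + f)/(f + f²))
1/(L(-177)/m(83) + d(62, -96)) = 1/((-⅔ + (-177)³)/(((-241 + 83)/(83*(1 + 83)))) - 254) = 1/((-⅔ - 5545233)/(((1/83)*(-158)/84)) - 254) = 1/(-16635701/(3*((1/83)*(1/84)*(-158))) - 254) = 1/(-16635701/(3*(-79/3486)) - 254) = 1/(-16635701/3*(-3486/79) - 254) = 1/(19330684562/79 - 254) = 1/(19330664496/79) = 79/19330664496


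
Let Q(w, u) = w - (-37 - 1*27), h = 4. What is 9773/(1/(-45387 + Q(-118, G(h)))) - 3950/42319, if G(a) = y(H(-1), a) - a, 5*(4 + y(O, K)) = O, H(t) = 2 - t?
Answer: -18793651780817/42319 ≈ -4.4409e+8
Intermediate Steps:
y(O, K) = -4 + O/5
G(a) = -17/5 - a (G(a) = (-4 + (2 - 1*(-1))/5) - a = (-4 + (2 + 1)/5) - a = (-4 + (1/5)*3) - a = (-4 + 3/5) - a = -17/5 - a)
Q(w, u) = 64 + w (Q(w, u) = w - (-37 - 27) = w - 1*(-64) = w + 64 = 64 + w)
9773/(1/(-45387 + Q(-118, G(h)))) - 3950/42319 = 9773/(1/(-45387 + (64 - 118))) - 3950/42319 = 9773/(1/(-45387 - 54)) - 3950*1/42319 = 9773/(1/(-45441)) - 3950/42319 = 9773/(-1/45441) - 3950/42319 = 9773*(-45441) - 3950/42319 = -444094893 - 3950/42319 = -18793651780817/42319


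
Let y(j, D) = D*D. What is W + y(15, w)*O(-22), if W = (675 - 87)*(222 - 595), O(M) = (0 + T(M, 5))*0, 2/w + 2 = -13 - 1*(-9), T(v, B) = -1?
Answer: -219324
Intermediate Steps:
w = -1/3 (w = 2/(-2 + (-13 - 1*(-9))) = 2/(-2 + (-13 + 9)) = 2/(-2 - 4) = 2/(-6) = 2*(-1/6) = -1/3 ≈ -0.33333)
y(j, D) = D**2
O(M) = 0 (O(M) = (0 - 1)*0 = -1*0 = 0)
W = -219324 (W = 588*(-373) = -219324)
W + y(15, w)*O(-22) = -219324 + (-1/3)**2*0 = -219324 + (1/9)*0 = -219324 + 0 = -219324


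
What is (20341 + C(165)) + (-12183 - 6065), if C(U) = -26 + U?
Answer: 2232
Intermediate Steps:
(20341 + C(165)) + (-12183 - 6065) = (20341 + (-26 + 165)) + (-12183 - 6065) = (20341 + 139) - 18248 = 20480 - 18248 = 2232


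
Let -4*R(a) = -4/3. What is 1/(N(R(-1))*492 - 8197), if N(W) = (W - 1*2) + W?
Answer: -1/8853 ≈ -0.00011296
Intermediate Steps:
R(a) = 1/3 (R(a) = -(-1)/3 = -1/4*(-4/3) = 1/3)
N(W) = -2 + 2*W (N(W) = (W - 2) + W = (-2 + W) + W = -2 + 2*W)
1/(N(R(-1))*492 - 8197) = 1/((-2 + 2*(1/3))*492 - 8197) = 1/((-2 + 2/3)*492 - 8197) = 1/(-4/3*492 - 8197) = 1/(-656 - 8197) = 1/(-8853) = -1/8853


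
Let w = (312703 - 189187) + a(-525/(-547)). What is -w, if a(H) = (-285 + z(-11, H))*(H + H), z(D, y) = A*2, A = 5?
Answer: -67274502/547 ≈ -1.2299e+5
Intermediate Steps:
z(D, y) = 10 (z(D, y) = 5*2 = 10)
a(H) = -550*H (a(H) = (-285 + 10)*(H + H) = -550*H)
w = 67274502/547 (w = (312703 - 189187) - (-288750)/(-547) = 123516 - (-288750)*(-1)/547 = 123516 - 550*525/547 = 123516 - 288750/547 = 67274502/547 ≈ 1.2299e+5)
-w = -1*67274502/547 = -67274502/547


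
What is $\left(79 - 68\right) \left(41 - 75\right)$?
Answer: $-374$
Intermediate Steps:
$\left(79 - 68\right) \left(41 - 75\right) = 11 \left(-34\right) = -374$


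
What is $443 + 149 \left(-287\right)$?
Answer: $-42320$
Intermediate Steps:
$443 + 149 \left(-287\right) = 443 - 42763 = -42320$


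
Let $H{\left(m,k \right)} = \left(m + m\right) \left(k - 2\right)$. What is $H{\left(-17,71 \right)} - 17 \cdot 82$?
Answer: $-3740$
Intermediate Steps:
$H{\left(m,k \right)} = 2 m \left(-2 + k\right)$
$H{\left(-17,71 \right)} - 17 \cdot 82 = 2 \left(-17\right) \left(-2 + 71\right) - 17 \cdot 82 = 2 \left(-17\right) 69 - 1394 = -2346 - 1394 = -3740$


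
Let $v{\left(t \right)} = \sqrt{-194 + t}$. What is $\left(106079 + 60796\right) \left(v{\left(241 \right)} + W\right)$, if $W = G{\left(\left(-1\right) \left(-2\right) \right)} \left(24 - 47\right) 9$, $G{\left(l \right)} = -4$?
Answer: $138172500 + 166875 \sqrt{47} \approx 1.3932 \cdot 10^{8}$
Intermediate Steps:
$W = 828$ ($W = - 4 \left(24 - 47\right) 9 = - 4 \left(\left(-23\right) 9\right) = \left(-4\right) \left(-207\right) = 828$)
$\left(106079 + 60796\right) \left(v{\left(241 \right)} + W\right) = \left(106079 + 60796\right) \left(\sqrt{-194 + 241} + 828\right) = 166875 \left(\sqrt{47} + 828\right) = 166875 \left(828 + \sqrt{47}\right) = 138172500 + 166875 \sqrt{47}$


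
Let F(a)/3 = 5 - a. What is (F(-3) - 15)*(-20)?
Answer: -180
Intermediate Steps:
F(a) = 15 - 3*a (F(a) = 3*(5 - a) = 15 - 3*a)
(F(-3) - 15)*(-20) = ((15 - 3*(-3)) - 15)*(-20) = ((15 + 9) - 15)*(-20) = (24 - 15)*(-20) = 9*(-20) = -180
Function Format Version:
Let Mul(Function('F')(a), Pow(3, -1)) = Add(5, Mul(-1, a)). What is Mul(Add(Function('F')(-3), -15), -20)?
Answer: -180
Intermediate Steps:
Function('F')(a) = Add(15, Mul(-3, a)) (Function('F')(a) = Mul(3, Add(5, Mul(-1, a))) = Add(15, Mul(-3, a)))
Mul(Add(Function('F')(-3), -15), -20) = Mul(Add(Add(15, Mul(-3, -3)), -15), -20) = Mul(Add(Add(15, 9), -15), -20) = Mul(Add(24, -15), -20) = Mul(9, -20) = -180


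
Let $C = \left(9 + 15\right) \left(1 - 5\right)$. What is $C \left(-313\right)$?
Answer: $30048$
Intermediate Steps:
$C = -96$ ($C = 24 \left(-4\right) = -96$)
$C \left(-313\right) = \left(-96\right) \left(-313\right) = 30048$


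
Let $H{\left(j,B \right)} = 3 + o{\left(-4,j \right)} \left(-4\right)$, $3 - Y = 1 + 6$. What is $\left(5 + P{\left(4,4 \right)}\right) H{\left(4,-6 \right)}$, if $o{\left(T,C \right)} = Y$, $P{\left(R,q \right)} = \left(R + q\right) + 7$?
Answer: $380$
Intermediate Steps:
$Y = -4$ ($Y = 3 - \left(1 + 6\right) = 3 - 7 = -4$)
$P{\left(R,q \right)} = 7 + R + q$
$o{\left(T,C \right)} = -4$
$H{\left(j,B \right)} = 19$ ($H{\left(j,B \right)} = 3 - -16 = 3 + 16 = 19$)
$\left(5 + P{\left(4,4 \right)}\right) H{\left(4,-6 \right)} = \left(5 + \left(7 + 4 + 4\right)\right) 19 = \left(5 + 15\right) 19 = 20 \cdot 19 = 380$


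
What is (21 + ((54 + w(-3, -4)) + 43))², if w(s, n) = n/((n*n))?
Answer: 221841/16 ≈ 13865.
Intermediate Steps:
w(s, n) = 1/n (w(s, n) = n/(n²) = n/n² = 1/n)
(21 + ((54 + w(-3, -4)) + 43))² = (21 + ((54 + 1/(-4)) + 43))² = (21 + ((54 - ¼) + 43))² = (21 + (215/4 + 43))² = (21 + 387/4)² = (471/4)² = 221841/16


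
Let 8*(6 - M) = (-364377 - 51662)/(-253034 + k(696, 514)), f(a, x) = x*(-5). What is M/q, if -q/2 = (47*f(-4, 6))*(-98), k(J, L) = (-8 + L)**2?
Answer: -112027/1327412352 ≈ -8.4395e-5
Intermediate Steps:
f(a, x) = -5*x
M = 560135/24016 (M = 6 - (-364377 - 51662)/(8*(-253034 + (-8 + 514)**2)) = 6 - (-416039)/(8*(-253034 + 506**2)) = 6 - (-416039)/(8*(-253034 + 256036)) = 6 - (-416039)/(8*3002) = 6 - 1/8*(-416039/3002) = 6 + 416039/24016 = 560135/24016 ≈ 23.323)
q = -276360 (q = -2*47*(-5*6)*(-98) = -2*47*(-30)*(-98) = -(-2820)*(-98) = -2*138180 = -276360)
M/q = (560135/24016)/(-276360) = (560135/24016)*(-1/276360) = -112027/1327412352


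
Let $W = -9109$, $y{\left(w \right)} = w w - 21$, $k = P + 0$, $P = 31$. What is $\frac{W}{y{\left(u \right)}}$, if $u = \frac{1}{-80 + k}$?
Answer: $\frac{21870709}{50420} \approx 433.77$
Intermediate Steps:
$k = 31$ ($k = 31 + 0 = 31$)
$u = - \frac{1}{49}$ ($u = \frac{1}{-80 + 31} = \frac{1}{-49} = - \frac{1}{49} \approx -0.020408$)
$y{\left(w \right)} = -21 + w^{2}$ ($y{\left(w \right)} = w^{2} - 21 = -21 + w^{2}$)
$\frac{W}{y{\left(u \right)}} = - \frac{9109}{-21 + \left(- \frac{1}{49}\right)^{2}} = - \frac{9109}{-21 + \frac{1}{2401}} = - \frac{9109}{- \frac{50420}{2401}} = \left(-9109\right) \left(- \frac{2401}{50420}\right) = \frac{21870709}{50420}$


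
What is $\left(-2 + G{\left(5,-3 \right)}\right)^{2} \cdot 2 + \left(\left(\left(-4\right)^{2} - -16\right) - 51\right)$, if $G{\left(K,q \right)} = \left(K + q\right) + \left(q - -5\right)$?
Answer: $-11$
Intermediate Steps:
$G{\left(K,q \right)} = 5 + K + 2 q$ ($G{\left(K,q \right)} = \left(K + q\right) + \left(q + 5\right) = \left(K + q\right) + \left(5 + q\right) = 5 + K + 2 q$)
$\left(-2 + G{\left(5,-3 \right)}\right)^{2} \cdot 2 + \left(\left(\left(-4\right)^{2} - -16\right) - 51\right) = \left(-2 + \left(5 + 5 + 2 \left(-3\right)\right)\right)^{2} \cdot 2 + \left(\left(\left(-4\right)^{2} - -16\right) - 51\right) = \left(-2 + \left(5 + 5 - 6\right)\right)^{2} \cdot 2 + \left(\left(16 + 16\right) - 51\right) = \left(-2 + 4\right)^{2} \cdot 2 + \left(32 - 51\right) = 2^{2} \cdot 2 - 19 = 4 \cdot 2 - 19 = 8 - 19 = -11$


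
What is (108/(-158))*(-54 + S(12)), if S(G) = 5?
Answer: 2646/79 ≈ 33.494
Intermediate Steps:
(108/(-158))*(-54 + S(12)) = (108/(-158))*(-54 + 5) = (108*(-1/158))*(-49) = -54/79*(-49) = 2646/79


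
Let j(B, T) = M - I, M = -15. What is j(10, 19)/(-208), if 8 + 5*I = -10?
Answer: 57/1040 ≈ 0.054808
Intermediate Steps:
I = -18/5 (I = -8/5 + (⅕)*(-10) = -8/5 - 2 = -18/5 ≈ -3.6000)
j(B, T) = -57/5 (j(B, T) = -15 - 1*(-18/5) = -15 + 18/5 = -57/5)
j(10, 19)/(-208) = -57/5/(-208) = -57/5*(-1/208) = 57/1040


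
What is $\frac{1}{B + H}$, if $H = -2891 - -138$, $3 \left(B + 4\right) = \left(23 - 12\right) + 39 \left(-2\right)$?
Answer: $- \frac{3}{8338} \approx -0.0003598$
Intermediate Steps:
$B = - \frac{79}{3}$ ($B = -4 + \frac{\left(23 - 12\right) + 39 \left(-2\right)}{3} = -4 + \frac{11 - 78}{3} = -4 + \frac{1}{3} \left(-67\right) = -4 - \frac{67}{3} = - \frac{79}{3} \approx -26.333$)
$H = -2753$ ($H = -2891 + 138 = -2753$)
$\frac{1}{B + H} = \frac{1}{- \frac{79}{3} - 2753} = \frac{1}{- \frac{8338}{3}} = - \frac{3}{8338}$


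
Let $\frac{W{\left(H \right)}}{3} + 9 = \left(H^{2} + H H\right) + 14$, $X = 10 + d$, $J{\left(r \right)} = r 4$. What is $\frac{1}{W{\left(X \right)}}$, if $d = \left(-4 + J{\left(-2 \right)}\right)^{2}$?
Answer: $\frac{1}{142311} \approx 7.0269 \cdot 10^{-6}$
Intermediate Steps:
$J{\left(r \right)} = 4 r$
$d = 144$ ($d = \left(-4 + 4 \left(-2\right)\right)^{2} = \left(-4 - 8\right)^{2} = \left(-12\right)^{2} = 144$)
$X = 154$ ($X = 10 + 144 = 154$)
$W{\left(H \right)} = 15 + 6 H^{2}$ ($W{\left(H \right)} = -27 + 3 \left(\left(H^{2} + H H\right) + 14\right) = -27 + 3 \left(\left(H^{2} + H^{2}\right) + 14\right) = -27 + 3 \left(2 H^{2} + 14\right) = -27 + 3 \left(14 + 2 H^{2}\right) = -27 + \left(42 + 6 H^{2}\right) = 15 + 6 H^{2}$)
$\frac{1}{W{\left(X \right)}} = \frac{1}{15 + 6 \cdot 154^{2}} = \frac{1}{15 + 6 \cdot 23716} = \frac{1}{15 + 142296} = \frac{1}{142311}$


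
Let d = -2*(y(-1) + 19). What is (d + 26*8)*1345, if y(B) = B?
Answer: 231340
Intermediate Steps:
d = -36 (d = -2*(-1 + 19) = -2*18 = -36)
(d + 26*8)*1345 = (-36 + 26*8)*1345 = (-36 + 208)*1345 = 172*1345 = 231340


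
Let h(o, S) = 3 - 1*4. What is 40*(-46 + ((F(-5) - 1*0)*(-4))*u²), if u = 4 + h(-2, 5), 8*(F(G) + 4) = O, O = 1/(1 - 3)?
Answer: 4010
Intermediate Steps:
h(o, S) = -1 (h(o, S) = 3 - 4 = -1)
O = -½ (O = 1/(-2) = -½ ≈ -0.50000)
F(G) = -65/16 (F(G) = -4 + (⅛)*(-½) = -4 - 1/16 = -65/16)
u = 3 (u = 4 - 1 = 3)
40*(-46 + ((F(-5) - 1*0)*(-4))*u²) = 40*(-46 + ((-65/16 - 1*0)*(-4))*3²) = 40*(-46 + ((-65/16 + 0)*(-4))*9) = 40*(-46 - 65/16*(-4)*9) = 40*(-46 + (65/4)*9) = 40*(-46 + 585/4) = 40*(401/4) = 4010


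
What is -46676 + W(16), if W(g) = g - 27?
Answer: -46687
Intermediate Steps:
W(g) = -27 + g
-46676 + W(16) = -46676 + (-27 + 16) = -46676 - 11 = -46687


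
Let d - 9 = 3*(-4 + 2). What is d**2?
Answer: 9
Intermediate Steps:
d = 3 (d = 9 + 3*(-4 + 2) = 9 + 3*(-2) = 9 - 6 = 3)
d**2 = 3**2 = 9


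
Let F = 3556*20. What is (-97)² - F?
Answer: -61711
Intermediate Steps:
F = 71120
(-97)² - F = (-97)² - 1*71120 = 9409 - 71120 = -61711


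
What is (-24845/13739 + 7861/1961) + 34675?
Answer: 934279338059/26942179 ≈ 34677.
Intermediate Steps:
(-24845/13739 + 7861/1961) + 34675 = 59281234/26942179 + 34675 = 934279338059/26942179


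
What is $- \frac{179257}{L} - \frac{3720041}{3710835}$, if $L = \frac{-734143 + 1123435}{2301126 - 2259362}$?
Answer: $- \frac{2315214573490546}{120383198235} \approx -19232.0$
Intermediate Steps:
$L = \frac{97323}{10441}$ ($L = \frac{389292}{41764} = 389292 \cdot \frac{1}{41764} = \frac{97323}{10441} \approx 9.3212$)
$- \frac{179257}{L} - \frac{3720041}{3710835} = - \frac{179257}{\frac{97323}{10441}} - \frac{3720041}{3710835} = \left(-179257\right) \frac{10441}{97323} - \frac{3720041}{3710835} = - \frac{1871622337}{97323} - \frac{3720041}{3710835} = - \frac{2315214573490546}{120383198235}$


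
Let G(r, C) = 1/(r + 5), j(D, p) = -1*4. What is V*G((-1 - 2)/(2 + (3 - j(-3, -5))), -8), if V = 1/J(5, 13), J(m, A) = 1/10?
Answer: 15/7 ≈ 2.1429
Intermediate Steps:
j(D, p) = -4
J(m, A) = ⅒
G(r, C) = 1/(5 + r)
V = 10 (V = 1/(⅒) = 10)
V*G((-1 - 2)/(2 + (3 - j(-3, -5))), -8) = 10/(5 + (-1 - 2)/(2 + (3 - 1*(-4)))) = 10/(5 - 3/(2 + (3 + 4))) = 10/(5 - 3/(2 + 7)) = 10/(5 - 3/9) = 10/(5 - 3*⅑) = 10/(5 - ⅓) = 10/(14/3) = 10*(3/14) = 15/7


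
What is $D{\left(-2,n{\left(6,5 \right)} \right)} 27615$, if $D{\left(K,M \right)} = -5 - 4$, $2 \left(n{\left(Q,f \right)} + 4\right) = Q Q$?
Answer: $-248535$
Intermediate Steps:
$n{\left(Q,f \right)} = -4 + \frac{Q^{2}}{2}$ ($n{\left(Q,f \right)} = -4 + \frac{Q Q}{2} = -4 + \frac{Q^{2}}{2}$)
$D{\left(K,M \right)} = -9$ ($D{\left(K,M \right)} = -5 - 4 = -9$)
$D{\left(-2,n{\left(6,5 \right)} \right)} 27615 = \left(-9\right) 27615 = -248535$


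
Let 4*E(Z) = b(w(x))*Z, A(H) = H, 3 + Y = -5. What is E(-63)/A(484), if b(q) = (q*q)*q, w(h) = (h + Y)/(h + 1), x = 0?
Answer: 2016/121 ≈ 16.661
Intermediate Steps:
Y = -8 (Y = -3 - 5 = -8)
w(h) = (-8 + h)/(1 + h) (w(h) = (h - 8)/(h + 1) = (-8 + h)/(1 + h))
b(q) = q³ (b(q) = q²*q = q³)
E(Z) = -128*Z (E(Z) = (((-8 + 0)/(1 + 0))³*Z)/4 = ((-8/1)³*Z)/4 = ((1*(-8))³*Z)/4 = ((-8)³*Z)/4 = (-512*Z)/4 = -128*Z)
E(-63)/A(484) = -128*(-63)/484 = 8064*(1/484) = 2016/121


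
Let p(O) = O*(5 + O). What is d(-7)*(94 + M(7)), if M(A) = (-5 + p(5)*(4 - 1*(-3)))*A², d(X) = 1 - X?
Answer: 135992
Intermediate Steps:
M(A) = 345*A² (M(A) = (-5 + (5*(5 + 5))*(4 - 1*(-3)))*A² = (-5 + (5*10)*(4 + 3))*A² = (-5 + 50*7)*A² = (-5 + 350)*A² = 345*A²)
d(-7)*(94 + M(7)) = (1 - 1*(-7))*(94 + 345*7²) = (1 + 7)*(94 + 345*49) = 8*(94 + 16905) = 8*16999 = 135992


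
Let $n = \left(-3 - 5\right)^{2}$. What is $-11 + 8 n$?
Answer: $501$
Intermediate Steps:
$n = 64$ ($n = \left(-8\right)^{2} = 64$)
$-11 + 8 n = -11 + 8 \cdot 64 = -11 + 512 = 501$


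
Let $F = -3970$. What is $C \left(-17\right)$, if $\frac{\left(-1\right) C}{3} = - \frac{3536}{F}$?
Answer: $\frac{90168}{1985} \approx 45.425$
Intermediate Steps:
$C = - \frac{5304}{1985}$ ($C = - 3 \left(- \frac{3536}{-3970}\right) = - 3 \left(\left(-3536\right) \left(- \frac{1}{3970}\right)\right) = \left(-3\right) \frac{1768}{1985} = - \frac{5304}{1985} \approx -2.672$)
$C \left(-17\right) = \left(- \frac{5304}{1985}\right) \left(-17\right) = \frac{90168}{1985}$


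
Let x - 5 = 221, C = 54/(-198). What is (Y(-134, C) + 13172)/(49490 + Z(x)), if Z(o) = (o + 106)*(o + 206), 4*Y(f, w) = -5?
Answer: 52683/771656 ≈ 0.068273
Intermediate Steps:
C = -3/11 (C = 54*(-1/198) = -3/11 ≈ -0.27273)
Y(f, w) = -5/4 (Y(f, w) = (¼)*(-5) = -5/4)
x = 226 (x = 5 + 221 = 226)
Z(o) = (106 + o)*(206 + o)
(Y(-134, C) + 13172)/(49490 + Z(x)) = (-5/4 + 13172)/(49490 + (21836 + 226² + 312*226)) = 52683/(4*(49490 + (21836 + 51076 + 70512))) = 52683/(4*(49490 + 143424)) = (52683/4)/192914 = (52683/4)*(1/192914) = 52683/771656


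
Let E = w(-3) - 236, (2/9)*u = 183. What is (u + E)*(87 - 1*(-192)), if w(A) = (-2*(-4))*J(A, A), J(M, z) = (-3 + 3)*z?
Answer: 327825/2 ≈ 1.6391e+5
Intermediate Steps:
J(M, z) = 0 (J(M, z) = 0*z = 0)
u = 1647/2 (u = (9/2)*183 = 1647/2 ≈ 823.50)
w(A) = 0 (w(A) = -2*(-4)*0 = 8*0 = 0)
E = -236 (E = 0 - 236 = -236)
(u + E)*(87 - 1*(-192)) = (1647/2 - 236)*(87 - 1*(-192)) = 1175*(87 + 192)/2 = (1175/2)*279 = 327825/2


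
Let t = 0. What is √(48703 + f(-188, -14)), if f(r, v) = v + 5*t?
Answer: √48689 ≈ 220.66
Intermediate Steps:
f(r, v) = v (f(r, v) = v + 5*0 = v + 0 = v)
√(48703 + f(-188, -14)) = √(48703 - 14) = √48689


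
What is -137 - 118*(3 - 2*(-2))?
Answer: -963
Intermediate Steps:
-137 - 118*(3 - 2*(-2)) = -137 - 118*(3 + 4) = -137 - 118*7 = -137 - 826 = -963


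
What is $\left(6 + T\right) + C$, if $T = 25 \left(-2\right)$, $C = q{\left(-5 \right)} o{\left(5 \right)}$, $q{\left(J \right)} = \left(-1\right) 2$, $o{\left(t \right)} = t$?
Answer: $-54$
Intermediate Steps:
$q{\left(J \right)} = -2$
$C = -10$ ($C = \left(-2\right) 5 = -10$)
$T = -50$
$\left(6 + T\right) + C = \left(6 - 50\right) - 10 = -44 - 10 = -54$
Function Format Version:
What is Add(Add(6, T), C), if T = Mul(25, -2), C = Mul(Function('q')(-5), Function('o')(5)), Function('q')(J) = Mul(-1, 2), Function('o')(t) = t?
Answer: -54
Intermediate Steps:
Function('q')(J) = -2
C = -10 (C = Mul(-2, 5) = -10)
T = -50
Add(Add(6, T), C) = Add(Add(6, -50), -10) = Add(-44, -10) = -54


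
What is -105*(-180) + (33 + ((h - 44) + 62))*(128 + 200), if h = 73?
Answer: 59572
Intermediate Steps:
-105*(-180) + (33 + ((h - 44) + 62))*(128 + 200) = -105*(-180) + (33 + ((73 - 44) + 62))*(128 + 200) = 18900 + (33 + (29 + 62))*328 = 18900 + (33 + 91)*328 = 18900 + 124*328 = 18900 + 40672 = 59572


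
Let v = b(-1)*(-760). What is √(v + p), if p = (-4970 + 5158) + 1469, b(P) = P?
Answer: √2417 ≈ 49.163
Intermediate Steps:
v = 760 (v = -1*(-760) = 760)
p = 1657 (p = 188 + 1469 = 1657)
√(v + p) = √(760 + 1657) = √2417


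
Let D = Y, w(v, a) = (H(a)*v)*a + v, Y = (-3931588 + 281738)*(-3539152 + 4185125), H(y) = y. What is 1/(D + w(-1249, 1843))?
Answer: -1/2361946969900 ≈ -4.2338e-13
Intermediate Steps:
Y = -2357704554050 (Y = -3649850*645973 = -2357704554050)
w(v, a) = v + v*a**2 (w(v, a) = (a*v)*a + v = v*a**2 + v = v + v*a**2)
D = -2357704554050
1/(D + w(-1249, 1843)) = 1/(-2357704554050 - 1249*(1 + 1843**2)) = 1/(-2357704554050 - 1249*(1 + 3396649)) = 1/(-2357704554050 - 1249*3396650) = 1/(-2357704554050 - 4242415850) = 1/(-2361946969900) = -1/2361946969900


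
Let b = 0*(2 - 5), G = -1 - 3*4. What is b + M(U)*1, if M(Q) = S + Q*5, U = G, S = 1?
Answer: -64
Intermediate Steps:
G = -13 (G = -1 - 12 = -13)
U = -13
M(Q) = 1 + 5*Q (M(Q) = 1 + Q*5 = 1 + 5*Q)
b = 0 (b = 0*(-3) = 0)
b + M(U)*1 = 0 + (1 + 5*(-13))*1 = 0 + (1 - 65)*1 = 0 - 64*1 = 0 - 64 = -64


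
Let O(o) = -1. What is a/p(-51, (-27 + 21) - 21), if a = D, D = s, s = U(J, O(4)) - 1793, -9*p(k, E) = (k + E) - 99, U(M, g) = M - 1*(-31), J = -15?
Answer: -5331/59 ≈ -90.356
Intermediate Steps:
U(M, g) = 31 + M (U(M, g) = M + 31 = 31 + M)
p(k, E) = 11 - E/9 - k/9 (p(k, E) = -((k + E) - 99)/9 = -((E + k) - 99)/9 = -(-99 + E + k)/9 = 11 - E/9 - k/9)
s = -1777 (s = (31 - 15) - 1793 = 16 - 1793 = -1777)
D = -1777
a = -1777
a/p(-51, (-27 + 21) - 21) = -1777/(11 - ((-27 + 21) - 21)/9 - ⅑*(-51)) = -1777/(11 - (-6 - 21)/9 + 17/3) = -1777/(11 - ⅑*(-27) + 17/3) = -1777/(11 + 3 + 17/3) = -1777/59/3 = -1777*3/59 = -5331/59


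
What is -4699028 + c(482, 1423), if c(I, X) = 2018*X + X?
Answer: -1825991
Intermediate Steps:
c(I, X) = 2019*X
-4699028 + c(482, 1423) = -4699028 + 2019*1423 = -4699028 + 2873037 = -1825991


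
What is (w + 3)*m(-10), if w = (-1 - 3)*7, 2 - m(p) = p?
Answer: -300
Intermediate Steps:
m(p) = 2 - p
w = -28 (w = -4*7 = -28)
(w + 3)*m(-10) = (-28 + 3)*(2 - 1*(-10)) = -25*(2 + 10) = -25*12 = -300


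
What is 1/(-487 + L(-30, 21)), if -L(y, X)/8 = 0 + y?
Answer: -1/247 ≈ -0.0040486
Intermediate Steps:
L(y, X) = -8*y (L(y, X) = -8*(0 + y) = -8*y)
1/(-487 + L(-30, 21)) = 1/(-487 - 8*(-30)) = 1/(-487 + 240) = 1/(-247) = -1/247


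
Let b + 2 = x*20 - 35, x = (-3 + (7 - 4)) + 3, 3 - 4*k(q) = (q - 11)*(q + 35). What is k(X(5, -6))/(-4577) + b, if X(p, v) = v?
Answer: 105147/4577 ≈ 22.973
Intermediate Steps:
k(q) = 3/4 - (-11 + q)*(35 + q)/4 (k(q) = 3/4 - (q - 11)*(q + 35)/4 = 3/4 - (-11 + q)*(35 + q)/4)
x = 3 (x = (-3 + 3) + 3 = 0 + 3 = 3)
b = 23 (b = -2 + (3*20 - 35) = -2 + (60 - 35) = -2 + 25 = 23)
k(X(5, -6))/(-4577) + b = (97 - 6*(-6) - 1/4*(-6)**2)/(-4577) + 23 = (97 + 36 - 1/4*36)*(-1/4577) + 23 = (97 + 36 - 9)*(-1/4577) + 23 = 124*(-1/4577) + 23 = -124/4577 + 23 = 105147/4577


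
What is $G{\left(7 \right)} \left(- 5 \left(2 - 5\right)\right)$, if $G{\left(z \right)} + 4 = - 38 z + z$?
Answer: $-3945$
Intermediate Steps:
$G{\left(z \right)} = -4 - 37 z$ ($G{\left(z \right)} = -4 + \left(- 38 z + z\right) = -4 - 37 z$)
$G{\left(7 \right)} \left(- 5 \left(2 - 5\right)\right) = \left(-4 - 259\right) \left(- 5 \left(2 - 5\right)\right) = \left(-4 - 259\right) \left(\left(-5\right) \left(-3\right)\right) = \left(-263\right) 15 = -3945$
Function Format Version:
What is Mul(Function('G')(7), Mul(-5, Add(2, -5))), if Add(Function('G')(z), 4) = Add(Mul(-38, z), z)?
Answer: -3945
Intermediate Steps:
Function('G')(z) = Add(-4, Mul(-37, z)) (Function('G')(z) = Add(-4, Add(Mul(-38, z), z)) = Add(-4, Mul(-37, z)))
Mul(Function('G')(7), Mul(-5, Add(2, -5))) = Mul(Add(-4, Mul(-37, 7)), Mul(-5, Add(2, -5))) = Mul(Add(-4, -259), Mul(-5, -3)) = Mul(-263, 15) = -3945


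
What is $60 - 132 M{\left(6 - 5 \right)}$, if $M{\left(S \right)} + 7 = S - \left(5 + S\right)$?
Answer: $1644$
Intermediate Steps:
$M{\left(S \right)} = -12$ ($M{\left(S \right)} = -7 + \left(S - \left(5 + S\right)\right) = -7 - 5 = -12$)
$60 - 132 M{\left(6 - 5 \right)} = 60 - -1584 = 60 + 1584 = 1644$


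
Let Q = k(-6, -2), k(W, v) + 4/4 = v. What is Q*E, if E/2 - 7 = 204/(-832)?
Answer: -4215/104 ≈ -40.529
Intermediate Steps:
E = 1405/104 (E = 14 + 2*(204/(-832)) = 14 + 2*(204*(-1/832)) = 14 + 2*(-51/208) = 14 - 51/104 = 1405/104 ≈ 13.510)
k(W, v) = -1 + v
Q = -3 (Q = -1 - 2 = -3)
Q*E = -3*1405/104 = -4215/104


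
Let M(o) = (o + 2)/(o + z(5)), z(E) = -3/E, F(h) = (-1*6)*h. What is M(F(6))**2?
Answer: 28900/33489 ≈ 0.86297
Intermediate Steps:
F(h) = -6*h
M(o) = (2 + o)/(-3/5 + o) (M(o) = (o + 2)/(o - 3/5) = (2 + o)/(o - 3*1/5) = (2 + o)/(o - 3/5) = (2 + o)/(-3/5 + o))
M(F(6))**2 = (5*(2 - 6*6)/(-3 + 5*(-6*6)))**2 = (5*(2 - 36)/(-3 + 5*(-36)))**2 = (5*(-34)/(-3 - 180))**2 = (5*(-34)/(-183))**2 = (5*(-1/183)*(-34))**2 = (170/183)**2 = 28900/33489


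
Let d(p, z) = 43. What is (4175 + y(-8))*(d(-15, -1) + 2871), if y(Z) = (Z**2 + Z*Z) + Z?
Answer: 12515630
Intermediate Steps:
y(Z) = Z + 2*Z**2 (y(Z) = (Z**2 + Z**2) + Z = 2*Z**2 + Z = Z + 2*Z**2)
(4175 + y(-8))*(d(-15, -1) + 2871) = (4175 - 8*(1 + 2*(-8)))*(43 + 2871) = (4175 - 8*(1 - 16))*2914 = (4175 - 8*(-15))*2914 = (4175 + 120)*2914 = 4295*2914 = 12515630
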